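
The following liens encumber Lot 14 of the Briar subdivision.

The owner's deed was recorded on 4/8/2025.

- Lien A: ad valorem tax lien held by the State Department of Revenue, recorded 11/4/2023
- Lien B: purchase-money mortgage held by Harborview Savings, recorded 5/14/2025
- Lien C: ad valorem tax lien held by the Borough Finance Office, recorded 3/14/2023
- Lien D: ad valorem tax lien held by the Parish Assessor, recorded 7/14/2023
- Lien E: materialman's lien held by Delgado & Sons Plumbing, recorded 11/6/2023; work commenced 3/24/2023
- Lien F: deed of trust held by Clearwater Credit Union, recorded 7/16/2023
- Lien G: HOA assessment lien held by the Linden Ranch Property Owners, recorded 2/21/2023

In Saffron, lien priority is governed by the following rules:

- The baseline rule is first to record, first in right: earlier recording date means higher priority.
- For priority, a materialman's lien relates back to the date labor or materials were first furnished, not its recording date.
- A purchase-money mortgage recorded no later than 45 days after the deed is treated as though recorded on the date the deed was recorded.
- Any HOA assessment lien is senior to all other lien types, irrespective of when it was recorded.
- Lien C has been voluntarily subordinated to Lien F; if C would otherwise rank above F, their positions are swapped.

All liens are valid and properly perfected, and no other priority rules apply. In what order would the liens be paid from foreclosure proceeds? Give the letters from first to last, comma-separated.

Adjusting effective dates: B's effective date is the deed date, 4/8/2025; E's effective date is 3/24/2023, when work began.
G is an HOA assessment lien and takes priority over every other lien.
The other liens, earliest effective date first: C (3/14/2023), E (3/24/2023), D (7/14/2023), F (7/16/2023), A (11/4/2023), B (4/8/2025).
C would otherwise be senior to F, so under the subordination agreement C and F exchange positions.

G, F, E, D, C, A, B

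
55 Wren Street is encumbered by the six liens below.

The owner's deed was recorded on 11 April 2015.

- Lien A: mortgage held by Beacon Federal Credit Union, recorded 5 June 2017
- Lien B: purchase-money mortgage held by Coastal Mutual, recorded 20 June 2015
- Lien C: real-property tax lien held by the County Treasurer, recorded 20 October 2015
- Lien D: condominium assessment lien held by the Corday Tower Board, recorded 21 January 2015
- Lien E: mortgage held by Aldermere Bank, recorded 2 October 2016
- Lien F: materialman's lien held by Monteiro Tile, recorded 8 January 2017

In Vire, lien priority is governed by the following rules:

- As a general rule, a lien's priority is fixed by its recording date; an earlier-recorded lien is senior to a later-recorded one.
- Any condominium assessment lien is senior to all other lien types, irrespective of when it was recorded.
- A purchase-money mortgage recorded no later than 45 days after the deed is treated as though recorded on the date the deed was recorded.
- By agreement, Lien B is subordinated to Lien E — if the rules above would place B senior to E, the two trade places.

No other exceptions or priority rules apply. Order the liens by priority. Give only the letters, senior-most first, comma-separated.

Adjusting effective dates: B was recorded 70 days after the deed, outside the 45-day window, so it keeps its recording date.
D, as a condominium assessment lien, has superpriority and ranks first.
Ordering the rest by effective date: B (20 June 2015), C (20 October 2015), E (2 October 2016), F (8 January 2017), A (5 June 2017).
Because B would otherwise rank above E, the subordination swaps them.

D, E, C, B, F, A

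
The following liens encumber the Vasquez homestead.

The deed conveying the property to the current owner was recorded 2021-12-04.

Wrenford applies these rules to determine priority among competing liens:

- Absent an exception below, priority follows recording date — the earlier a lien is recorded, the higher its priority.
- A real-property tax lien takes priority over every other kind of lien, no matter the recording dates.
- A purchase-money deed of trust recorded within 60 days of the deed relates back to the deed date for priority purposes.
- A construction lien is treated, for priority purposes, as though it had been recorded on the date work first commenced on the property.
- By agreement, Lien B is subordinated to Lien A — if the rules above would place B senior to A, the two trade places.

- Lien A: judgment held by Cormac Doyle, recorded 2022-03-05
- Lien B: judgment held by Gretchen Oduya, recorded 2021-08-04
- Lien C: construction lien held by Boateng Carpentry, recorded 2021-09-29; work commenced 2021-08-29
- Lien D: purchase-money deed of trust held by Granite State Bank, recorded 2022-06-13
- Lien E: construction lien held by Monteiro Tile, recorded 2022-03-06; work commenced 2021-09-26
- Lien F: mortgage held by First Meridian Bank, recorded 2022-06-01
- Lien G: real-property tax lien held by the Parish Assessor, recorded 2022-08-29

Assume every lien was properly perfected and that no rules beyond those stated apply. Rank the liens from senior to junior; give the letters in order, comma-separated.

G, A, C, E, B, F, D

First, effective dates: C's effective date is 2021-08-29, when work began; D was recorded 191 days after the deed, outside the 60-day window, so it keeps its recording date; E's effective date is 2021-09-26, when work began.
G, as a real-property tax lien, has superpriority and ranks first.
Remaining liens by effective date: B (2021-08-04), C (2021-08-29), E (2021-09-26), A (2022-03-05), F (2022-06-01), D (2022-06-13).
The subordination applies — B was senior to A — so B and A swap.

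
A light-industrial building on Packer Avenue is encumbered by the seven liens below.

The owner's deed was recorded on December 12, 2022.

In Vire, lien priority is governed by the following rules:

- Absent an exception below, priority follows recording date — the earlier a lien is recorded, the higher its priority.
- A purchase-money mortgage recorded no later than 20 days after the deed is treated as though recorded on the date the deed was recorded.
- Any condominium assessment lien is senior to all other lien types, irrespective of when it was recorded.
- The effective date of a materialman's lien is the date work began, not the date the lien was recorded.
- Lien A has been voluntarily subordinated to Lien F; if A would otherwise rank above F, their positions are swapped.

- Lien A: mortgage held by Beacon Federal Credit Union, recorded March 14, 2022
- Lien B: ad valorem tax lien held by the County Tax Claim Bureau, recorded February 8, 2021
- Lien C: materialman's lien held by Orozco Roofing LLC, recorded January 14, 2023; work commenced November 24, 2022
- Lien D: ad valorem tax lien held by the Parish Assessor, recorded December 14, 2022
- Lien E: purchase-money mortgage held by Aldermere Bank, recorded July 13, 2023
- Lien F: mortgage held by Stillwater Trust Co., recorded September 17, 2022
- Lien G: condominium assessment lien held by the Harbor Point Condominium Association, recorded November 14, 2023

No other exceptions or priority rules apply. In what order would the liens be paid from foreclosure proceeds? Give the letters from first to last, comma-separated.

G, B, F, A, C, D, E

Adjusting effective dates: C's effective date is November 24, 2022, when work began; E was recorded 213 days after the deed, outside the 20-day window, so it keeps its recording date.
G, as a condominium assessment lien, has superpriority and ranks first.
Among the remaining liens, by effective date: B (February 8, 2021), A (March 14, 2022), F (September 17, 2022), C (November 24, 2022), D (December 14, 2022), E (July 13, 2023).
The subordination applies — A was senior to F — so A and F swap.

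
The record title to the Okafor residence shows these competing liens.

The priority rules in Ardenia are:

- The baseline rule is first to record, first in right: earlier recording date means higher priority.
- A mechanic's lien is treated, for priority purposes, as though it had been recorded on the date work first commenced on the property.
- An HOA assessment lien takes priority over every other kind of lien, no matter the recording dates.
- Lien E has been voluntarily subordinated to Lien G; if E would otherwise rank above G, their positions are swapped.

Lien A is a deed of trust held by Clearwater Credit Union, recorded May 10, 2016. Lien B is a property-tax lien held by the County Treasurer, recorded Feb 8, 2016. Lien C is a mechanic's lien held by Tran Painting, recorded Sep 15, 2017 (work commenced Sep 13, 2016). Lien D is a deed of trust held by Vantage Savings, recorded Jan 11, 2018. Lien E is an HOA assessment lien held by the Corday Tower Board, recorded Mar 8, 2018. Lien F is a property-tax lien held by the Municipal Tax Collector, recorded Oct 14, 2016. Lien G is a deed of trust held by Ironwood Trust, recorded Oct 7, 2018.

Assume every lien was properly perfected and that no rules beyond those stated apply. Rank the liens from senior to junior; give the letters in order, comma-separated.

G, B, A, C, F, D, E

Effective dates: C's effective date is Sep 13, 2016, when work began.
E is an HOA assessment lien and takes priority over every other lien.
Among the remaining liens, by effective date: B (Feb 8, 2016), A (May 10, 2016), C (Sep 13, 2016), F (Oct 14, 2016), D (Jan 11, 2018), G (Oct 7, 2018).
E would otherwise be senior to G, so under the subordination agreement E and G exchange positions.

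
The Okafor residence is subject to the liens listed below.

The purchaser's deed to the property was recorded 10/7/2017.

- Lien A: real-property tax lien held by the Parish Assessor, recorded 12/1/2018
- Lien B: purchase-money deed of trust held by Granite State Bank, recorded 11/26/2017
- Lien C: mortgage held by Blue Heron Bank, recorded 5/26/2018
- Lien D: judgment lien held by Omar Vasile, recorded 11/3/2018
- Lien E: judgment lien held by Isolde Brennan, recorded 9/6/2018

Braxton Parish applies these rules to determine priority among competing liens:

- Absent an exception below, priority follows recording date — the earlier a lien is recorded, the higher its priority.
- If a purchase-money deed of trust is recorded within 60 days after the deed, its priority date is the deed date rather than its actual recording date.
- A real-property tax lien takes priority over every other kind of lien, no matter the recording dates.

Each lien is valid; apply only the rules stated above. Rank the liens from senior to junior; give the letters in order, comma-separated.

A, B, C, E, D

Effective dates: B relates back to the deed date 10/7/2017.
A, as a real-property tax lien, has superpriority and ranks first.
Ordering the rest by effective date: B (10/7/2017), C (5/26/2018), E (9/6/2018), D (11/3/2018).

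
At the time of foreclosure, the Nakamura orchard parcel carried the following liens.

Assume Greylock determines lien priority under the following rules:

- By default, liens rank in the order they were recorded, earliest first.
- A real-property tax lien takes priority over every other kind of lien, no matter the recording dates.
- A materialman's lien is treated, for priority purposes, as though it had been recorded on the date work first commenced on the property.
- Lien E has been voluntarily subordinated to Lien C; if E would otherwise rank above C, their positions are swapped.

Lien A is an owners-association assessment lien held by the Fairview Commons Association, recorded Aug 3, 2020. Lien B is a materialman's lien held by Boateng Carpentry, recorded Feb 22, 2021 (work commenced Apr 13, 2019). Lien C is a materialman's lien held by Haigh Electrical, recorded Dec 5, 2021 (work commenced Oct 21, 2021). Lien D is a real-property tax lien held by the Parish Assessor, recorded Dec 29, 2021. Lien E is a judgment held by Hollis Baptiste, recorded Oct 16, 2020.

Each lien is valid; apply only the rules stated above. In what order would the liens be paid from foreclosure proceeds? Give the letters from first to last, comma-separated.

First, effective dates: B's effective date is Apr 13, 2019, when work began; C's effective date is Oct 21, 2021, when work began.
D is a real-property tax lien, so it outranks all other liens regardless of date.
Remaining liens by effective date: B (Apr 13, 2019), A (Aug 3, 2020), E (Oct 16, 2020), C (Oct 21, 2021).
The subordination applies — E was senior to C — so E and C swap.

D, B, A, C, E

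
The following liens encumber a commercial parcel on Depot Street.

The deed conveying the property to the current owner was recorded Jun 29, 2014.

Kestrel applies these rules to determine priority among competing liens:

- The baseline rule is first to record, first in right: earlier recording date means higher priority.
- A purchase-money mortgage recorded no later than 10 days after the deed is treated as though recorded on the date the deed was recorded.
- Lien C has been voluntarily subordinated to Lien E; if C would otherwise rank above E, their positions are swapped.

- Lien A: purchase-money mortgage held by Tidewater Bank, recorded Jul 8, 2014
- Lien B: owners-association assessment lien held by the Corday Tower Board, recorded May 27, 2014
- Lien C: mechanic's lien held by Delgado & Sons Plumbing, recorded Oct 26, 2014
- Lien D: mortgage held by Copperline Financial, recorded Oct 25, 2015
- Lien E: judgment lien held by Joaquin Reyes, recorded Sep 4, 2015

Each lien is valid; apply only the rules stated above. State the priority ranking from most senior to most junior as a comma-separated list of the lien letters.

B, A, E, C, D

Effective dates after the stated exceptions: A's effective date is the deed date, Jun 29, 2014.
Ordering by effective date: B (May 27, 2014), A (Jun 29, 2014), C (Oct 26, 2014), E (Sep 4, 2015), D (Oct 25, 2015).
C would otherwise be senior to E, so under the subordination agreement C and E exchange positions.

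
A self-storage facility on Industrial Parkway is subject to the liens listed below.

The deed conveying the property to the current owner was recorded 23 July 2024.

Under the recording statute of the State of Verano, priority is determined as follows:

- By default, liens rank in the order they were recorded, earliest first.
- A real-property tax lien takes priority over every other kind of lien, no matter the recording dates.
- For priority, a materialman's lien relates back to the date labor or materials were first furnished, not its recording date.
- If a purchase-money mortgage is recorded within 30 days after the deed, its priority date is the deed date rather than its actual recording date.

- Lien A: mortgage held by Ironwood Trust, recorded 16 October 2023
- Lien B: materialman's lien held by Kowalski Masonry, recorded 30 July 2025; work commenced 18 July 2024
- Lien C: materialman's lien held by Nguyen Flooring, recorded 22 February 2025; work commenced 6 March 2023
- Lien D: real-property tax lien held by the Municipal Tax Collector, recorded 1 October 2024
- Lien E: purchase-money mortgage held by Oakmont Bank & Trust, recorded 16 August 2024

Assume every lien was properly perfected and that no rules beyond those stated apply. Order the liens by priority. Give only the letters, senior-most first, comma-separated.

Effective dates after the stated exceptions: B's effective date is 18 July 2024, when work began; C's effective date is 6 March 2023, when work began; E relates back to the deed date 23 July 2024.
D, as a real-property tax lien, has superpriority and ranks first.
Remaining liens by effective date: C (6 March 2023), A (16 October 2023), B (18 July 2024), E (23 July 2024).

D, C, A, B, E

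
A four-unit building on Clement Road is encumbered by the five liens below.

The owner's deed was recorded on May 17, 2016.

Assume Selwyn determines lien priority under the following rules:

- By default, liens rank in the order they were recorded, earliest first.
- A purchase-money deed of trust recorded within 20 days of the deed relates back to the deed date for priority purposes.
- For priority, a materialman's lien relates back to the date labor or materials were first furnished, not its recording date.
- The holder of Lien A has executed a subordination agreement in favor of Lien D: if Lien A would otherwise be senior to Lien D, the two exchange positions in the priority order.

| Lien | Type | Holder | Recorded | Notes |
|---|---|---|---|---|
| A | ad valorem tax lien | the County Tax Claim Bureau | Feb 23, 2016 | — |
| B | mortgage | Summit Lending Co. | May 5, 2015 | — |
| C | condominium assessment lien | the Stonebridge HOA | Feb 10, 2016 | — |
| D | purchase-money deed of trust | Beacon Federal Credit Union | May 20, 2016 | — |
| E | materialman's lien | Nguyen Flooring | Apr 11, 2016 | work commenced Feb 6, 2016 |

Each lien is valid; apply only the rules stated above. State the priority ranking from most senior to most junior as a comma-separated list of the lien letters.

Effective dates after the stated exceptions: D's effective date is the deed date, May 17, 2016; E relates back to Feb 6, 2016 (work commenced).
Sorted by effective date: B (May 5, 2015), E (Feb 6, 2016), C (Feb 10, 2016), A (Feb 23, 2016), D (May 17, 2016).
A is senior to D before the subordination, so the two trade places.

B, E, C, D, A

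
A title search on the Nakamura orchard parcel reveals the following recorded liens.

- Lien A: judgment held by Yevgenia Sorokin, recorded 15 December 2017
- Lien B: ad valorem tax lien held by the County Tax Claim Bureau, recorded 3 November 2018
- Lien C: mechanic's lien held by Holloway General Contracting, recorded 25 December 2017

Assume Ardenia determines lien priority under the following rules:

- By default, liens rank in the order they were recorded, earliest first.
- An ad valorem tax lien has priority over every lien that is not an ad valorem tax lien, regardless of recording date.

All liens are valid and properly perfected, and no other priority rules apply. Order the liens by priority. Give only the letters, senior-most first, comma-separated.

B, as an ad valorem tax lien, has superpriority and ranks first.
The other liens, earliest effective date first: A (15 December 2017), C (25 December 2017).

B, A, C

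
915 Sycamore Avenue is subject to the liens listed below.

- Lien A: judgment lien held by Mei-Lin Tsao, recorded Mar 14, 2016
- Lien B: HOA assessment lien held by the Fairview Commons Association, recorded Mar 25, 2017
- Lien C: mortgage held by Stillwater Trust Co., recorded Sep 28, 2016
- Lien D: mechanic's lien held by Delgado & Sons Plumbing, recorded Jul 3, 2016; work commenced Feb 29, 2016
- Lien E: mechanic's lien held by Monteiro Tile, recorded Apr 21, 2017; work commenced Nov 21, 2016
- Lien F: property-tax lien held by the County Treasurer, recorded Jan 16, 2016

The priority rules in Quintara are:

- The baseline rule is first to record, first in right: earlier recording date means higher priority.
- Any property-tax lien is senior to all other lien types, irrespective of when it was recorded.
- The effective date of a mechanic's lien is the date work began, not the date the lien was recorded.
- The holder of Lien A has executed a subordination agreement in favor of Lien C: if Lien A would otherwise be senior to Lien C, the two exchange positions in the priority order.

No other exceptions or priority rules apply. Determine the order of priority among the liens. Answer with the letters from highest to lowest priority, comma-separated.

First, effective dates: D is treated as recorded Feb 29, 2016, the work-commencement date; E relates back to Nov 21, 2016 (work commenced).
F, as a property-tax lien, has superpriority and ranks first.
Ordering the rest by effective date: D (Feb 29, 2016), A (Mar 14, 2016), C (Sep 28, 2016), E (Nov 21, 2016), B (Mar 25, 2017).
A is senior to C before the subordination, so the two trade places.

F, D, C, A, E, B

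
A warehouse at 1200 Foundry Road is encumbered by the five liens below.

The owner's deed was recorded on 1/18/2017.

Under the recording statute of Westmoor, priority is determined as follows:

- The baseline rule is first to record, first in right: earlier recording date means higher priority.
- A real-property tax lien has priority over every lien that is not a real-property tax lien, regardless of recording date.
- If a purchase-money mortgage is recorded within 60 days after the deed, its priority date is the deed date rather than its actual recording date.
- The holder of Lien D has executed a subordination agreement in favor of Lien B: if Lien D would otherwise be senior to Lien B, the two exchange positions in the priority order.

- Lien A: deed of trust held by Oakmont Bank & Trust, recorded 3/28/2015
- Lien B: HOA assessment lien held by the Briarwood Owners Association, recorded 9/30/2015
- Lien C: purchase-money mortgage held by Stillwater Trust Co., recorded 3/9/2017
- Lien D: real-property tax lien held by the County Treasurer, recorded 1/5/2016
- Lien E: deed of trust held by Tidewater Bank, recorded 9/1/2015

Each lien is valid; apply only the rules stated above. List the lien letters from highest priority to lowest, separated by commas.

B, A, E, D, C

Effective dates: C's effective date is the deed date, 1/18/2017.
D, as a real-property tax lien, has superpriority and ranks first.
Ordering the rest by effective date: A (3/28/2015), E (9/1/2015), B (9/30/2015), C (1/18/2017).
D would otherwise be senior to B, so under the subordination agreement D and B exchange positions.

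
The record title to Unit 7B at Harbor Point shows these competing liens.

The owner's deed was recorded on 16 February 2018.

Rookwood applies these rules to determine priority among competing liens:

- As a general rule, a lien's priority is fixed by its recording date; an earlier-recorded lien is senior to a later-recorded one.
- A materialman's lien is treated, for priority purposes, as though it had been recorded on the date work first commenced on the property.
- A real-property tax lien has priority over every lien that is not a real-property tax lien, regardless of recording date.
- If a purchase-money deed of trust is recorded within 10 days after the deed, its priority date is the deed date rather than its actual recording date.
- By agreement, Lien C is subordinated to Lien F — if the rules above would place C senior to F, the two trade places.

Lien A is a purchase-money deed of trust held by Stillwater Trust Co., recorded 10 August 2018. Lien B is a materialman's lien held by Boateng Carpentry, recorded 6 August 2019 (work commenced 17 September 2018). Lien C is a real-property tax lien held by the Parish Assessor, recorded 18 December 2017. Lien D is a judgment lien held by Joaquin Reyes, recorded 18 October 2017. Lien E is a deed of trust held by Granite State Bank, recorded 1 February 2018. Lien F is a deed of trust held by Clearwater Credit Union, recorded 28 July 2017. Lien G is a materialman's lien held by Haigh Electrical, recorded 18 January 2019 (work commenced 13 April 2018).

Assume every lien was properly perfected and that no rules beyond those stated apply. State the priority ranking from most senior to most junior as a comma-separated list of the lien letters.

F, C, D, E, G, A, B

First, effective dates: A was recorded 175 days after the deed — beyond 10 days — so no relation-back applies; B relates back to 17 September 2018 (work commenced); G's effective date is 13 April 2018, when work began.
C is a real-property tax lien, so it outranks all other liens regardless of date.
The other liens, earliest effective date first: F (28 July 2017), D (18 October 2017), E (1 February 2018), G (13 April 2018), A (10 August 2018), B (17 September 2018).
C is senior to F before the subordination, so the two trade places.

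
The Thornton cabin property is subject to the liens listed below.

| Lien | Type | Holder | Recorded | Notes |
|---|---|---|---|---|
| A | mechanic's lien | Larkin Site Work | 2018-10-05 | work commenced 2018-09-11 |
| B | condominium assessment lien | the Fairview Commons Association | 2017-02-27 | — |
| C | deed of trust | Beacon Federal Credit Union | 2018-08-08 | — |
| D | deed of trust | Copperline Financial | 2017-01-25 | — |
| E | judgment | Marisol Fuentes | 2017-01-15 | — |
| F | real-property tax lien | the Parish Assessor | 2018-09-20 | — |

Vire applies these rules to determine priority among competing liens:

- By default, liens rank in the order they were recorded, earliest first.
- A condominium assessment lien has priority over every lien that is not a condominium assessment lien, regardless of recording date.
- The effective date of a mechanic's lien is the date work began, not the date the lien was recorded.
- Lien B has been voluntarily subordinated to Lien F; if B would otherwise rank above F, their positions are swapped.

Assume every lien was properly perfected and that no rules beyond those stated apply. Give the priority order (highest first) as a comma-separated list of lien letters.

Adjusting effective dates: A's effective date is 2018-09-11, when work began.
B, as a condominium assessment lien, has superpriority and ranks first.
Remaining liens by effective date: E (2017-01-15), D (2017-01-25), C (2018-08-08), A (2018-09-11), F (2018-09-20).
Because B would otherwise rank above F, the subordination swaps them.

F, E, D, C, A, B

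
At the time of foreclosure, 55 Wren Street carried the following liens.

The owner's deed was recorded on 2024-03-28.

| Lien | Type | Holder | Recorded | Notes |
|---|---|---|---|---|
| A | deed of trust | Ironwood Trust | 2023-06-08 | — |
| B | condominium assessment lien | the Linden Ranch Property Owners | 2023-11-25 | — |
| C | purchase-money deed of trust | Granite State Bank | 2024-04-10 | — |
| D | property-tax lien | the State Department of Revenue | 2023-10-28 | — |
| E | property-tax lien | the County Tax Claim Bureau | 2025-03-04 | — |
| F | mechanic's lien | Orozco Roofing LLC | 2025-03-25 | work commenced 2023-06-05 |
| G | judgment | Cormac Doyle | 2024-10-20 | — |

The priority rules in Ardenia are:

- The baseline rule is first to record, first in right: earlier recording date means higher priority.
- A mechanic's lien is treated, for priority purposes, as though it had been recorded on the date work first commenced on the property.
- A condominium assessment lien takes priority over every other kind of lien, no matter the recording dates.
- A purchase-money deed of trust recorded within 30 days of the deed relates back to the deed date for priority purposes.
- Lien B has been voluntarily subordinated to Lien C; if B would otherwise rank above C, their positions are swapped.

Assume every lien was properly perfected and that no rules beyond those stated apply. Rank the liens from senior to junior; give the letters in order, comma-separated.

C, F, A, D, B, G, E

First, effective dates: C relates back to the deed date 2024-03-28; F is treated as recorded 2023-06-05, the work-commencement date.
B is a condominium assessment lien and takes priority over every other lien.
The other liens, earliest effective date first: F (2023-06-05), A (2023-06-08), D (2023-10-28), C (2024-03-28), G (2024-10-20), E (2025-03-04).
B is senior to C before the subordination, so the two trade places.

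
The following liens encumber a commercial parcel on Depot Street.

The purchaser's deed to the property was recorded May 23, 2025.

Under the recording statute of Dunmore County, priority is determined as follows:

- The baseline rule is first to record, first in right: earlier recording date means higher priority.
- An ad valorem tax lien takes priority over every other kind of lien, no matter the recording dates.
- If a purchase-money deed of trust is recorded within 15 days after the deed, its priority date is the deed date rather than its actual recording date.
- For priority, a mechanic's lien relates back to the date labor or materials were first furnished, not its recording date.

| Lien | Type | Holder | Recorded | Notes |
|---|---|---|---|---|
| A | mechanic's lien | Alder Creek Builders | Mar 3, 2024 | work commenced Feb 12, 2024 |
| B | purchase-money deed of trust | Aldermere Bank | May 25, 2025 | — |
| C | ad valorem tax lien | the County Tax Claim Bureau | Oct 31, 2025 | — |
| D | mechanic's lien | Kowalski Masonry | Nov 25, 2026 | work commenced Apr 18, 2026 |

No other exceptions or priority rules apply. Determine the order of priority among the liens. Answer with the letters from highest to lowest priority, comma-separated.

C, A, B, D

Adjusting effective dates: A relates back to Feb 12, 2024 (work commenced); B was recorded within the 15-day window, so its effective date is the deed date May 23, 2025; D's effective date is Apr 18, 2026, when work began.
As an ad valorem tax lien, C is senior to every other lien.
The other liens, earliest effective date first: A (Feb 12, 2024), B (May 23, 2025), D (Apr 18, 2026).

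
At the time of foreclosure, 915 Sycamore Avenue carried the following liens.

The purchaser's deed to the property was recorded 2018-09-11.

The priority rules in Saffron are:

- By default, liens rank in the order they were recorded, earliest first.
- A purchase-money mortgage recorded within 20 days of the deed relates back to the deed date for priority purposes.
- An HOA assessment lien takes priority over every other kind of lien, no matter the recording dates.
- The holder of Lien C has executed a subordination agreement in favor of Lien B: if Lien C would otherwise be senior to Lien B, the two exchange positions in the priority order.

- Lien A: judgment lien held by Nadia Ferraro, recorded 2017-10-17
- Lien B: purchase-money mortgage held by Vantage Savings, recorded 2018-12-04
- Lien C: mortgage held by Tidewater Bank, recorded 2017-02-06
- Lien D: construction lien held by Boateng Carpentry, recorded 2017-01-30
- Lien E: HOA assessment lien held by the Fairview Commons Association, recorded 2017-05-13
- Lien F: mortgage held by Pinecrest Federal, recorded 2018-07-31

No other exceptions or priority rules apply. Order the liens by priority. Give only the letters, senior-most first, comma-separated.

E, D, B, A, F, C

First, effective dates: B was recorded 84 days after the deed, outside the 20-day window, so it keeps its recording date.
E is an HOA assessment lien, so it outranks all other liens regardless of date.
Among the remaining liens, by effective date: D (2017-01-30), C (2017-02-06), A (2017-10-17), F (2018-07-31), B (2018-12-04).
The subordination applies — C was senior to B — so C and B swap.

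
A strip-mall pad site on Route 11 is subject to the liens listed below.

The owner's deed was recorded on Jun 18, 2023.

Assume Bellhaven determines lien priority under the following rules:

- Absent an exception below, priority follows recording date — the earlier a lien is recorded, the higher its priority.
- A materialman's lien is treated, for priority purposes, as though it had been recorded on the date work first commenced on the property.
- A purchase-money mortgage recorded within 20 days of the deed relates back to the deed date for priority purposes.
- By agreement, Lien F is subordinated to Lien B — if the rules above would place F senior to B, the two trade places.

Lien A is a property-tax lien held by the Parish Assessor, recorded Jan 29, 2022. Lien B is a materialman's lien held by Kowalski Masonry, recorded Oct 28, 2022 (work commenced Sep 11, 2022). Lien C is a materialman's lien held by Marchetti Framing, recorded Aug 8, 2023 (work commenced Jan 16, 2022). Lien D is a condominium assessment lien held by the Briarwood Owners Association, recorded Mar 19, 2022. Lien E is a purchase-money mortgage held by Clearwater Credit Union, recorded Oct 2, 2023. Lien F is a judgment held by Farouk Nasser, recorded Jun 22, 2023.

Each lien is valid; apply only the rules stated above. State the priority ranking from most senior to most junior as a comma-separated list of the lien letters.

C, A, D, B, F, E

Adjusting effective dates: B's effective date is Sep 11, 2022, when work began; C's effective date is Jan 16, 2022, when work began; E was recorded 106 days after the deed — beyond 20 days — so no relation-back applies.
Ordering by effective date: C (Jan 16, 2022), A (Jan 29, 2022), D (Mar 19, 2022), B (Sep 11, 2022), F (Jun 22, 2023), E (Oct 2, 2023).
Since F is not senior to B, the subordination leaves the order unchanged.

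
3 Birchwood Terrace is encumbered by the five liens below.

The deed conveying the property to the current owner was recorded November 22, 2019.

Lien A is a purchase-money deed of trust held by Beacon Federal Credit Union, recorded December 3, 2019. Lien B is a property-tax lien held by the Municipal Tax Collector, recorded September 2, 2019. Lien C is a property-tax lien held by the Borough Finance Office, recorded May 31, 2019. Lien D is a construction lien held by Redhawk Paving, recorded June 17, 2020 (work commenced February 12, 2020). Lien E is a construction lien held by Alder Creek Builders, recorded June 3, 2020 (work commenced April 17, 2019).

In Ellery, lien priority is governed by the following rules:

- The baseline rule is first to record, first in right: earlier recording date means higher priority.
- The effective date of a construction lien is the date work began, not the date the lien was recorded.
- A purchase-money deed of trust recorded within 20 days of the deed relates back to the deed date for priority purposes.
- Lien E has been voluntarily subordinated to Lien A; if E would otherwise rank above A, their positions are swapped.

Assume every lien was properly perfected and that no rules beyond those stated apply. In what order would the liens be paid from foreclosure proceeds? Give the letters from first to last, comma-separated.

Effective dates after the stated exceptions: A was recorded within the 20-day window, so its effective date is the deed date November 22, 2019; D relates back to February 12, 2020 (work commenced); E relates back to April 17, 2019 (work commenced).
Sorted by effective date: E (April 17, 2019), C (May 31, 2019), B (September 2, 2019), A (November 22, 2019), D (February 12, 2020).
E would otherwise be senior to A, so under the subordination agreement E and A exchange positions.

A, C, B, E, D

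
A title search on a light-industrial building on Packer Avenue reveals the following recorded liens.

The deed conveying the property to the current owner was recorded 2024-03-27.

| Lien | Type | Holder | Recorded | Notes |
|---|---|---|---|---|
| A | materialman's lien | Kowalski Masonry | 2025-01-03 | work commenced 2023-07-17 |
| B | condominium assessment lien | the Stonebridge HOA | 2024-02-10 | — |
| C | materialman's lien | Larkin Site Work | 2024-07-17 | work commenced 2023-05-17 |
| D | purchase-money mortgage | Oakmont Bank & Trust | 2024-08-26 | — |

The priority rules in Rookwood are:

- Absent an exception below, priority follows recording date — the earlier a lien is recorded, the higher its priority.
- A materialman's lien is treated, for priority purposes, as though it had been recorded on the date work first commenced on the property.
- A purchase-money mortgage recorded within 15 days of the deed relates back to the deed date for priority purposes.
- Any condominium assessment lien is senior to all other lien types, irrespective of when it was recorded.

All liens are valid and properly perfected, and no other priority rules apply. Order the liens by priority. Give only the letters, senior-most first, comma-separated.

Effective dates: A's effective date is 2023-07-17, when work began; C is treated as recorded 2023-05-17, the work-commencement date; D was recorded 152 days after the deed — beyond 15 days — so no relation-back applies.
B, as a condominium assessment lien, has superpriority and ranks first.
Remaining liens by effective date: C (2023-05-17), A (2023-07-17), D (2024-08-26).

B, C, A, D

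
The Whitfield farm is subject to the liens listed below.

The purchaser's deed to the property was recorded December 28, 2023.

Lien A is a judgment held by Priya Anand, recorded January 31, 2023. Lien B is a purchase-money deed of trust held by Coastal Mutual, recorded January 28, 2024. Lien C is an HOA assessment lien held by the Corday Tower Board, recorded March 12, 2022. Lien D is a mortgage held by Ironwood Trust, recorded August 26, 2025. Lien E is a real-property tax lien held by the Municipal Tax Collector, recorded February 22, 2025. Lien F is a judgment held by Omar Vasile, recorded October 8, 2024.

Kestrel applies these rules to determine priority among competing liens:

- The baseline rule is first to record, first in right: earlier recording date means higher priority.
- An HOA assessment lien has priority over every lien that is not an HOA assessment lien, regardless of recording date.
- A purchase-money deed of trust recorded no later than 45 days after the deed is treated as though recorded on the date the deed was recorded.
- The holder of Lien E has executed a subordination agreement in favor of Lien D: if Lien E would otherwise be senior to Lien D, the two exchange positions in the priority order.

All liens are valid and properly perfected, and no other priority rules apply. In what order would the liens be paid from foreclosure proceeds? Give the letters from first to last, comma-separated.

First, effective dates: B was recorded within the 45-day window, so its effective date is the deed date December 28, 2023.
C, as an HOA assessment lien, has superpriority and ranks first.
Ordering the rest by effective date: A (January 31, 2023), B (December 28, 2023), F (October 8, 2024), E (February 22, 2025), D (August 26, 2025).
The subordination applies — E was senior to D — so E and D swap.

C, A, B, F, D, E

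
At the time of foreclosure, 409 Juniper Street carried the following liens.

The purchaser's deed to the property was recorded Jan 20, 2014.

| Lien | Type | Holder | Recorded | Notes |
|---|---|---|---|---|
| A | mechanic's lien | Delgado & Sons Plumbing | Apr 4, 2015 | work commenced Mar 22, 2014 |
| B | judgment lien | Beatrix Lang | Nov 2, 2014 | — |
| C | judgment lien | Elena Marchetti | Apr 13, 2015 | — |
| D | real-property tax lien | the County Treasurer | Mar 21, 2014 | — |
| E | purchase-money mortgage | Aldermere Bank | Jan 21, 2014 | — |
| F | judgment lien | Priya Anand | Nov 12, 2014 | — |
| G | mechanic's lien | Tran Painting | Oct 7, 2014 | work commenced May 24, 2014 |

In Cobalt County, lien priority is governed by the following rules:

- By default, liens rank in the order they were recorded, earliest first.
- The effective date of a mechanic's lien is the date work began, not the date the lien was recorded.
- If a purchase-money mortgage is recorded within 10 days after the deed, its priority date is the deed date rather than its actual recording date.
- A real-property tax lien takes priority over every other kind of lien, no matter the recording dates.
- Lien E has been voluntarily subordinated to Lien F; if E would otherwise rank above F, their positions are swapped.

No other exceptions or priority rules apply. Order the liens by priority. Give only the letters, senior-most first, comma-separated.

D, F, A, G, B, E, C

Adjusting effective dates: A relates back to Mar 22, 2014 (work commenced); E was recorded within the 10-day window, so its effective date is the deed date Jan 20, 2014; G's effective date is May 24, 2014, when work began.
As a real-property tax lien, D is senior to every other lien.
Among the remaining liens, by effective date: E (Jan 20, 2014), A (Mar 22, 2014), G (May 24, 2014), B (Nov 2, 2014), F (Nov 12, 2014), C (Apr 13, 2015).
E is senior to F before the subordination, so the two trade places.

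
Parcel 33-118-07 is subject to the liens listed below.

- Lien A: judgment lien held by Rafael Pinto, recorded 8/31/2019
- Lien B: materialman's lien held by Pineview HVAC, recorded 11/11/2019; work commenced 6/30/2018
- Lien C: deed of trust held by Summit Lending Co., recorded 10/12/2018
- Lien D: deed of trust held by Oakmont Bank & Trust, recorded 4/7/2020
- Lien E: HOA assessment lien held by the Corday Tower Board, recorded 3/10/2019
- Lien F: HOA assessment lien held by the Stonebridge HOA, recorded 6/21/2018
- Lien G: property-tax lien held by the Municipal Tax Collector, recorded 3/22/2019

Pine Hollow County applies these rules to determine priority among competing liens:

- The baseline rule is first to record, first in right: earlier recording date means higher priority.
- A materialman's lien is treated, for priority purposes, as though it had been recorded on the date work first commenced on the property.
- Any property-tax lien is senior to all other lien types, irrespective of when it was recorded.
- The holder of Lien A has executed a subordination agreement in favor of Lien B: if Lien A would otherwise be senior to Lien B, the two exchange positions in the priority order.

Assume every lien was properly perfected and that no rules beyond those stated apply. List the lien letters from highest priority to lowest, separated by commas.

G, F, B, C, E, A, D

Effective dates: B's effective date is 6/30/2018, when work began.
G is a property-tax lien, so it outranks all other liens regardless of date.
Remaining liens by effective date: F (6/21/2018), B (6/30/2018), C (10/12/2018), E (3/10/2019), A (8/31/2019), D (4/7/2020).
A is already junior to B, so the subordination agreement changes nothing.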